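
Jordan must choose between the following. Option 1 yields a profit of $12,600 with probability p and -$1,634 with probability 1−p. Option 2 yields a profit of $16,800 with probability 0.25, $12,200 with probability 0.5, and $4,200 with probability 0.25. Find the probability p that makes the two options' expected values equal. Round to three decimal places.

EV(Option 2) = 0.25 × 16800 + 0.5 × 12200 + 0.25 × 4200 = 4200 + 6100 + 1050 = 11350
p·12600 + (1−p)·(-1634) = 11350
14234p − 1634 = 11350
p = (11350 + 1634) / 14234

p = 0.912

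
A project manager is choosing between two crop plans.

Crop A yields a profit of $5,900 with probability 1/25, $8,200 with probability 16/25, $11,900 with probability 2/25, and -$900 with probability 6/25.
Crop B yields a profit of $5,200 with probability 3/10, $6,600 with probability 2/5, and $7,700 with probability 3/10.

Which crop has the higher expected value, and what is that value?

Crop B ($6,510)

Crop A = 1/25 × 5900 + 16/25 × 8200 + 2/25 × 11900 + 6/25 × (-900) = 236 + 5248 + 952 − 216 = 6220
Crop B = 3/10 × 5200 + 2/5 × 6600 + 3/10 × 7700 = 1560 + 2640 + 2310 = 6510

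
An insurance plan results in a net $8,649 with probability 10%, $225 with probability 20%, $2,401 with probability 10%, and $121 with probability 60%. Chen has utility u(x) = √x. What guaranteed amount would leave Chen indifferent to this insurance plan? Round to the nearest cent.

E[u] = 0.1·√8649 + 0.2·√225 + 0.1·√2401 + 0.6·√121 = 0.1·93 + 0.2·15 + 0.1·49 + 0.6·11 = 23.8
CE = (23.8)² = 566.44

$566.44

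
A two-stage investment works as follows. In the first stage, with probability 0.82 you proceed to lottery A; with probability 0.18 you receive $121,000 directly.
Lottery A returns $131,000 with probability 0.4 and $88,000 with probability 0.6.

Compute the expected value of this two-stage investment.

$108,044

EV(A) = 0.4 × 131000 + 0.6 × 88000 = 52400 + 52800 = 105200
Branch B: 121000 (certain)
Overall = 0.82 × 105200 + 0.18 × 121000 = 86264 + 21780 = 108044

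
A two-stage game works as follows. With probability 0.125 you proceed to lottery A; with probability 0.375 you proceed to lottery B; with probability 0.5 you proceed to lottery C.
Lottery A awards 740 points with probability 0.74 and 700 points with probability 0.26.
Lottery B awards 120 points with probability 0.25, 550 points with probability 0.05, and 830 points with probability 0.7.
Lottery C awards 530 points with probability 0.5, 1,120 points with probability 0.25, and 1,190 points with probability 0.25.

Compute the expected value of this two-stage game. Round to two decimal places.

751.89 points

EV(A) = 0.74 × 740 + 0.26 × 700 = 547.6 + 182 = 729.6
EV(B) = 0.25 × 120 + 0.05 × 550 + 0.7 × 830 = 30 + 27.5 + 581 = 638.5
EV(C) = 0.5 × 530 + 0.25 × 1120 + 0.25 × 1190 = 265 + 280 + 297.5 = 842.5
Overall = 0.125 × 729.6 + 0.375 × 638.5 + 0.5 × 842.5 = 91.2 + 239.4375 + 421.25 = 751.8875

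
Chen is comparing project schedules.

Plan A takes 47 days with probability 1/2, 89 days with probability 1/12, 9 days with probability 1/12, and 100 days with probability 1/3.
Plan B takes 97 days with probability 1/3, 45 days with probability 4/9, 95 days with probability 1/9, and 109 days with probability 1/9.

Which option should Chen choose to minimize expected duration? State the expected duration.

Plan A = 1/2 × 47 + 1/12 × 89 + 1/12 × 9 + 1/3 × 100 = 23.5 + 7.4167 + 0.75 + 33.3333 = 65
Plan B = 1/3 × 97 + 4/9 × 45 + 1/9 × 95 + 1/9 × 109 = 32.3333 + 20 + 10.5556 + 12.1111 = 75

Plan A (65 days)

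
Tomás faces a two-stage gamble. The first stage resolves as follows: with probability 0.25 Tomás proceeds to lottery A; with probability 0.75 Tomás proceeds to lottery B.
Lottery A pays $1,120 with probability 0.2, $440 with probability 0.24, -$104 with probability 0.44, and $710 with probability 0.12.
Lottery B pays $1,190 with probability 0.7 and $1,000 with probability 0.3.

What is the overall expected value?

$942.01

EV(A) = 0.2 × 1120 + 0.24 × 440 + 0.44 × (-104) + 0.12 × 710 = 224 + 105.6 − 45.76 + 85.2 = 369.04
EV(B) = 0.7 × 1190 + 0.3 × 1000 = 833 + 300 = 1133
Overall = 0.25 × 369.04 + 0.75 × 1133 = 92.26 + 849.75 = 942.01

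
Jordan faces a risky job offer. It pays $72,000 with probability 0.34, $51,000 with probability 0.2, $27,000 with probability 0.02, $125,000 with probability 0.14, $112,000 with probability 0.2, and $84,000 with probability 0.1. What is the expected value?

$83,520

EV = 0.34 × 72000 + 0.2 × 51000 + 0.02 × 27000 + 0.14 × 125000 + 0.2 × 112000 + 0.1 × 84000 = 24480 + 10200 + 540 + 17500 + 22400 + 8400 = 83520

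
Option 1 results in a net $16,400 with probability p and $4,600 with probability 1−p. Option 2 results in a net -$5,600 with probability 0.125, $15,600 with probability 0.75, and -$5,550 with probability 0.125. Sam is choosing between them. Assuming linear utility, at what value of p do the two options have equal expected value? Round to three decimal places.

p = 0.484

EV(Option 2) = 0.125 × (-5600) + 0.75 × 15600 + 0.125 × (-5550) = -700 + 11700 − 693.75 = 10306.25
p·16400 + (1−p)·4600 = 10306.25
11800p + 4600 = 10306.25
p = (10306.25 − 4600) / 11800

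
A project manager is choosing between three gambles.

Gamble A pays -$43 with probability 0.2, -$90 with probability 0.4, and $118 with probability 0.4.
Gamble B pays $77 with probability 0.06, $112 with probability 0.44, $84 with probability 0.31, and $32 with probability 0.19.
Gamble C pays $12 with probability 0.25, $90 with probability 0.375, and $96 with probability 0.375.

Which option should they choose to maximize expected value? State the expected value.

Gamble B ($86.02)

Gamble A = 0.2 × (-43) + 0.4 × (-90) + 0.4 × 118 = -8.6 − 36 + 47.2 = 2.6
Gamble B = 0.06 × 77 + 0.44 × 112 + 0.31 × 84 + 0.19 × 32 = 4.62 + 49.28 + 26.04 + 6.08 = 86.02
Gamble C = 0.25 × 12 + 0.375 × 90 + 0.375 × 96 = 3 + 33.75 + 36 = 72.75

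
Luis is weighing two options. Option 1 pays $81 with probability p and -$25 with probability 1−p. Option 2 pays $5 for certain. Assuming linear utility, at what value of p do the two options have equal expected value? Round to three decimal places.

p = 0.283

p·81 + (1−p)·(-25) = 5
106p − 25 = 5
p = (5 + 25) / 106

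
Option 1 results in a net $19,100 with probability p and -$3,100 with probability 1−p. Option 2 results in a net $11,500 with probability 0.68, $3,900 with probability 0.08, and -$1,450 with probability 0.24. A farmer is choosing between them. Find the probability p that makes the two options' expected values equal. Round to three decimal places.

p = 0.490

EV(Option 2) = 0.68 × 11500 + 0.08 × 3900 + 0.24 × (-1450) = 7820 + 312 − 348 = 7784
p·19100 + (1−p)·(-3100) = 7784
22200p − 3100 = 7784
p = (7784 + 3100) / 22200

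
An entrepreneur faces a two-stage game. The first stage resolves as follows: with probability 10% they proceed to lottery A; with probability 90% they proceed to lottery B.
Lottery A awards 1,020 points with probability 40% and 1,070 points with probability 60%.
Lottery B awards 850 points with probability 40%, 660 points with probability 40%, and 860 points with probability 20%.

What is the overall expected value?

803.4 points

EV(A) = 0.4 × 1020 + 0.6 × 1070 = 408 + 642 = 1050
EV(B) = 0.4 × 850 + 0.4 × 660 + 0.2 × 860 = 340 + 264 + 172 = 776
Overall = 0.1 × 1050 + 0.9 × 776 = 105 + 698.4 = 803.4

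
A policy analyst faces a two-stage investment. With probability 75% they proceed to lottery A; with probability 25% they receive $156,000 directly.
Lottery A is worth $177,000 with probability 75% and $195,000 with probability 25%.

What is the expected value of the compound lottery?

$175,125

EV(A) = 0.75 × 177000 + 0.25 × 195000 = 132750 + 48750 = 181500
Branch B: 156000 (certain)
Overall = 0.75 × 181500 + 0.25 × 156000 = 136125 + 39000 = 175125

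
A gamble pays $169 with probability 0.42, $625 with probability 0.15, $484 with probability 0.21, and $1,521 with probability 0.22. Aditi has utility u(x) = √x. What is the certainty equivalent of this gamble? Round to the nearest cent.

E[u] = 0.42·√169 + 0.15·√625 + 0.21·√484 + 0.22·√1521 = 0.42·13 + 0.15·25 + 0.21·22 + 0.22·39 = 22.41
CE = (22.41)² = 502.2081

$502.21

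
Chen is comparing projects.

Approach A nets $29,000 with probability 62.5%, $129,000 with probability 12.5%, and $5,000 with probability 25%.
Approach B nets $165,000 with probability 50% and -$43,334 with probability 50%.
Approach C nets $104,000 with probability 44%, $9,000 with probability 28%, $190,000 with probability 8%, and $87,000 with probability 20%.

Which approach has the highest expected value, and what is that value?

Approach A = 0.625 × 29000 + 0.125 × 129000 + 0.25 × 5000 = 18125 + 16125 + 1250 = 35500
Approach B = 0.5 × 165000 + 0.5 × (-43334) = 82500 − 21667 = 60833
Approach C = 0.44 × 104000 + 0.28 × 9000 + 0.08 × 190000 + 0.2 × 87000 = 45760 + 2520 + 15200 + 17400 = 80880

Approach C ($80,880)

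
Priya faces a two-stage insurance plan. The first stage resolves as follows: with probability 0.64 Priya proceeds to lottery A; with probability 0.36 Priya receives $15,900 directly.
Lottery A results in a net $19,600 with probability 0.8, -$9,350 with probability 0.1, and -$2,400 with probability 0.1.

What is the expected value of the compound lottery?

EV(A) = 0.8 × 19600 + 0.1 × (-9350) + 0.1 × (-2400) = 15680 − 935 − 240 = 14505
Branch B: 15900 (certain)
Overall = 0.64 × 14505 + 0.36 × 15900 = 9283.2 + 5724 = 15007.2

$15,007.20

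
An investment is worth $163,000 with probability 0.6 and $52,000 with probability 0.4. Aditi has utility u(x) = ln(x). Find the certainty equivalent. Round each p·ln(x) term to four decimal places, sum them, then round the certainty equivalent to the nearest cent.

$103,207.83

E[u] = 0.6·ln(163000) + 0.4·ln(52000) = 7.2009 + 4.3436 = 11.5445
CE = e^11.5445 ≈ 103207.83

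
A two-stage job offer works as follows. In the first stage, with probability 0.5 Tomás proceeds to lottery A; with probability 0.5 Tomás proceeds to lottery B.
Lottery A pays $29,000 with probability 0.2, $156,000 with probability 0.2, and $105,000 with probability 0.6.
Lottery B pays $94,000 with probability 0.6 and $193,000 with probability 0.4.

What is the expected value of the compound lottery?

EV(A) = 0.2 × 29000 + 0.2 × 156000 + 0.6 × 105000 = 5800 + 31200 + 63000 = 100000
EV(B) = 0.6 × 94000 + 0.4 × 193000 = 56400 + 77200 = 133600
Overall = 0.5 × 100000 + 0.5 × 133600 = 50000 + 66800 = 116800

$116,800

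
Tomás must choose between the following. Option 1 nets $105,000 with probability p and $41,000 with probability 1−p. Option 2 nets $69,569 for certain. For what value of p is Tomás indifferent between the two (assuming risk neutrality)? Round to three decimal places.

p·105000 + (1−p)·41000 = 69569
64000p + 41000 = 69569
p = (69569 − 41000) / 64000

p = 0.446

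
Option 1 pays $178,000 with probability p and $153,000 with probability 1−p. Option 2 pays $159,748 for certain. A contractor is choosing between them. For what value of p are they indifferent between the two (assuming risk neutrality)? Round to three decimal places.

p = 0.270

p·178000 + (1−p)·153000 = 159748
25000p + 153000 = 159748
p = (159748 − 153000) / 25000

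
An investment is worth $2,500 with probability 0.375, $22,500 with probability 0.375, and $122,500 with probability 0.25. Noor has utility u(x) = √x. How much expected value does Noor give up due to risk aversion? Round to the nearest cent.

E[u] = 0.375·√2500 + 0.375·√22500 + 0.25·√122500 = 0.375·50 + 0.375·150 + 0.25·350 = 162.5
CE = (162.5)² = 26406.25
Risk premium = EV − CE = 40000 − 26406.25 = 13593.75

$13,593.75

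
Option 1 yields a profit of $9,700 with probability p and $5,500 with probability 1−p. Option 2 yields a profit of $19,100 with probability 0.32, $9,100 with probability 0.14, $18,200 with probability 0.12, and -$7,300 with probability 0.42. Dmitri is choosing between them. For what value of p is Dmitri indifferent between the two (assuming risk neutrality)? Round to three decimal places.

EV(Option 2) = 0.32 × 19100 + 0.14 × 9100 + 0.12 × 18200 + 0.42 × (-7300) = 6112 + 1274 + 2184 − 3066 = 6504
p·9700 + (1−p)·5500 = 6504
4200p + 5500 = 6504
p = (6504 − 5500) / 4200

p = 0.239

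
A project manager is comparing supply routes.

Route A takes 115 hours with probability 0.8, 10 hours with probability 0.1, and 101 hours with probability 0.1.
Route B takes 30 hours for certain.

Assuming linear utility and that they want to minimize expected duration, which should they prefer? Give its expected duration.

Route A = 0.8 × 115 + 0.1 × 10 + 0.1 × 101 = 92 + 1 + 10.1 = 103.1
Route B: 30 (certain)

Route B (30 hours)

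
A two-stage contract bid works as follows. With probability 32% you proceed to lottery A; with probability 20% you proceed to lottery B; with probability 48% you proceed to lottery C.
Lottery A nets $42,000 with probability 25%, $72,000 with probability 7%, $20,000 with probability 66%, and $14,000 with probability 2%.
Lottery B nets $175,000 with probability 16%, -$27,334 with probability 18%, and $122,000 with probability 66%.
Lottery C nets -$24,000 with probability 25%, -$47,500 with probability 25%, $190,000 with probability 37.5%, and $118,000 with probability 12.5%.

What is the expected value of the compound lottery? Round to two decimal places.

EV(A) = 0.25 × 42000 + 0.07 × 72000 + 0.66 × 20000 + 0.02 × 14000 = 10500 + 5040 + 13200 + 280 = 29020
EV(B) = 0.16 × 175000 + 0.18 × (-27334) + 0.66 × 122000 = 28000 − 4920.12 + 80520 = 103599.88
EV(C) = 0.25 × (-24000) + 0.25 × (-47500) + 0.375 × 190000 + 0.125 × 118000 = -6000 − 11875 + 71250 + 14750 = 68125
Overall = 0.32 × 29020 + 0.2 × 103599.88 + 0.48 × 68125 = 9286.4 + 20719.976 + 32700 = 62706.376

$62,706.38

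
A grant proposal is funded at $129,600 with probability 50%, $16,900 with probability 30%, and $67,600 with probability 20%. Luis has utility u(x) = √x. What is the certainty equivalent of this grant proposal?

E[u] = 0.5·√129600 + 0.3·√16900 + 0.2·√67600 = 0.5·360 + 0.3·130 + 0.2·260 = 271
CE = (271)² = 73441

$73,441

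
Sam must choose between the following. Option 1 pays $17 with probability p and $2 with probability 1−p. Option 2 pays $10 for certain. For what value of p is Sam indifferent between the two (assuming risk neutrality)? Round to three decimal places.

p = 0.533

p·17 + (1−p)·2 = 10
15p + 2 = 10
p = (10 − 2) / 15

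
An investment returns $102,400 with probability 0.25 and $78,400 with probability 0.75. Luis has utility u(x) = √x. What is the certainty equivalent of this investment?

E[u] = 0.25·√102400 + 0.75·√78400 = 0.25·320 + 0.75·280 = 290
CE = (290)² = 84100

$84,100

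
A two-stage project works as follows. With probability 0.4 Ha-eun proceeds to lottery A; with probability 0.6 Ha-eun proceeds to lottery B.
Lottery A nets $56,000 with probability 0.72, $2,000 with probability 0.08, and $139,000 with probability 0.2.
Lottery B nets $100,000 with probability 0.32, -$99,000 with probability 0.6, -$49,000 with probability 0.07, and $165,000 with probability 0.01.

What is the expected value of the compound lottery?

$9,804

EV(A) = 0.72 × 56000 + 0.08 × 2000 + 0.2 × 139000 = 40320 + 160 + 27800 = 68280
EV(B) = 0.32 × 100000 + 0.6 × (-99000) + 0.07 × (-49000) + 0.01 × 165000 = 32000 − 59400 − 3430 + 1650 = -29180
Overall = 0.4 × 68280 + 0.6 × (-29180) = 27312 − 17508 = 9804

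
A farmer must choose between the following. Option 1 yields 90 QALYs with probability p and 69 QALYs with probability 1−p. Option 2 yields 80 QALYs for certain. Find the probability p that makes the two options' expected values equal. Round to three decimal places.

p = 0.524

p·90 + (1−p)·69 = 80
21p + 69 = 80
p = (80 − 69) / 21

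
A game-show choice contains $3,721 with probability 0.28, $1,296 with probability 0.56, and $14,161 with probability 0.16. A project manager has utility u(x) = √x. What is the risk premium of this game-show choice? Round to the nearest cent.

$865.96

E[u] = 0.28·√3721 + 0.56·√1296 + 0.16·√14161 = 0.28·61 + 0.56·36 + 0.16·119 = 56.28
CE = (56.28)² = 3167.4384
Risk premium = EV − CE = 4033.4 − 3167.4384 = 865.9616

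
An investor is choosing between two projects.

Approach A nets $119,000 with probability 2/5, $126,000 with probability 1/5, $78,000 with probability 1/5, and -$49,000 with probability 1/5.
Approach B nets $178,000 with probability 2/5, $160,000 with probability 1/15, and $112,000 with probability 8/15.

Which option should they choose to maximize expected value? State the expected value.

Approach A = 2/5 × 119000 + 1/5 × 126000 + 1/5 × 78000 + 1/5 × (-49000) = 47600 + 25200 + 15600 − 9800 = 78600
Approach B = 2/5 × 178000 + 1/15 × 160000 + 8/15 × 112000 = 71200 + 10666.6667 + 59733.3333 = 141600

Approach B ($141,600)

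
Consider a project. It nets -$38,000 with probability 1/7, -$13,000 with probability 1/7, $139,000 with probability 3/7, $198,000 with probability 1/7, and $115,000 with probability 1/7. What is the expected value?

EV = 1/7 × (-38000) + 1/7 × (-13000) + 3/7 × 139000 + 1/7 × 198000 + 1/7 × 115000 = -5428.5714 − 1857.1429 + 59571.4286 + 28285.7143 + 16428.5714 = 97000

$97,000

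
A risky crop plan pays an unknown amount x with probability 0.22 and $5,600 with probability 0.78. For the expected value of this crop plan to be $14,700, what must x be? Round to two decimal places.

0.22·x + 0.78·5600 = 14700
0.22·x = 14700 − 4368 = 10332
x = 10332 / 0.22 = 46963.6364

x = $46,963.64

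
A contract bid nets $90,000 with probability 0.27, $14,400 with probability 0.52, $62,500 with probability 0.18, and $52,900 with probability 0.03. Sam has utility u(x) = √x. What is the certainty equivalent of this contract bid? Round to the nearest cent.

$38,142.09

E[u] = 0.27·√90000 + 0.52·√14400 + 0.18·√62500 + 0.03·√52900 = 0.27·300 + 0.52·120 + 0.18·250 + 0.03·230 = 195.3
CE = (195.3)² = 38142.09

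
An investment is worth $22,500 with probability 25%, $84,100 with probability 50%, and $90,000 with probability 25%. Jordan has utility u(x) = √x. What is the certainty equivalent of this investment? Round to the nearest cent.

$66,306.25

E[u] = 0.25·√22500 + 0.5·√84100 + 0.25·√90000 = 0.25·150 + 0.5·290 + 0.25·300 = 257.5
CE = (257.5)² = 66306.25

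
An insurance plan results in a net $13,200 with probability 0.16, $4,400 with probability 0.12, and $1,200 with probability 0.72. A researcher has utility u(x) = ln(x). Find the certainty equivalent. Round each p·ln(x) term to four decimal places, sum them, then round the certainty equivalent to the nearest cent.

$2,058.43

E[u] = 0.16·ln(13200) + 0.12·ln(4400) + 0.72·ln(1200) = 1.5181 + 1.0067 + 5.1049 = 7.6297
CE = e^7.6297 ≈ 2058.43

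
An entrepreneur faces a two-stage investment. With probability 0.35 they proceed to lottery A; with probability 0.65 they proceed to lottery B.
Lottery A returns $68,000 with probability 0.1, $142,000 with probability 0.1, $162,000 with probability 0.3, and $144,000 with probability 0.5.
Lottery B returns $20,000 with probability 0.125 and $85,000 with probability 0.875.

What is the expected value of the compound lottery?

EV(A) = 0.1 × 68000 + 0.1 × 142000 + 0.3 × 162000 + 0.5 × 144000 = 6800 + 14200 + 48600 + 72000 = 141600
EV(B) = 0.125 × 20000 + 0.875 × 85000 = 2500 + 74375 = 76875
Overall = 0.35 × 141600 + 0.65 × 76875 = 49560 + 49968.75 = 99528.75

$99,528.75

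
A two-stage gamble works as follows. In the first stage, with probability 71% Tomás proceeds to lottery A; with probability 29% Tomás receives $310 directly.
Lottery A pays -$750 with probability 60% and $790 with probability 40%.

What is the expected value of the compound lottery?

EV(A) = 0.6 × (-750) + 0.4 × 790 = -450 + 316 = -134
Branch B: 310 (certain)
Overall = 0.71 × (-134) + 0.29 × 310 = -95.14 + 89.9 = -5.24

-$5.24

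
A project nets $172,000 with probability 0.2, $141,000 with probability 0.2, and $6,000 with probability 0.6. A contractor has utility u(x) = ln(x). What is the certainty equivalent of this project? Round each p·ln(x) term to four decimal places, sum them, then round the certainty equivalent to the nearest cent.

E[u] = 0.2·ln(172000) + 0.2·ln(141000) + 0.6·ln(6000) = 2.4110 + 2.3713 + 5.2197 = 10.0020
CE = e^10.0020 ≈ 22070.56

$22,070.56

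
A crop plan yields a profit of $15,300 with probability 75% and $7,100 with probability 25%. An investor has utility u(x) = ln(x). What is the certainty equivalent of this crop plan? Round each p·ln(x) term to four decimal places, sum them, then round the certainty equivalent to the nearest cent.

$12,628.36

E[u] = 0.75·ln(15300) + 0.25·ln(7100) = 7.2267 + 2.2170 = 9.4437
CE = e^9.4437 ≈ 12628.36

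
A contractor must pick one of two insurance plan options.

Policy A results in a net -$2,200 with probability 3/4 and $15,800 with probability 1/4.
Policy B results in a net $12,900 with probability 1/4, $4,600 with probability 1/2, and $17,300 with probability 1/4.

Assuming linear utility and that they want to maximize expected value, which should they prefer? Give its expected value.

Policy A = 3/4 × (-2200) + 1/4 × 15800 = -1650 + 3950 = 2300
Policy B = 1/4 × 12900 + 1/2 × 4600 + 1/4 × 17300 = 3225 + 2300 + 4325 = 9850

Policy B ($9,850)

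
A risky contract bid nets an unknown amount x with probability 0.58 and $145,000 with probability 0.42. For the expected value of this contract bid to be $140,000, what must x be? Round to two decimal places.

x = $136,379.31

0.58·x + 0.42·145000 = 140000
0.58·x = 140000 − 60900 = 79100
x = 79100 / 0.58 = 136379.3103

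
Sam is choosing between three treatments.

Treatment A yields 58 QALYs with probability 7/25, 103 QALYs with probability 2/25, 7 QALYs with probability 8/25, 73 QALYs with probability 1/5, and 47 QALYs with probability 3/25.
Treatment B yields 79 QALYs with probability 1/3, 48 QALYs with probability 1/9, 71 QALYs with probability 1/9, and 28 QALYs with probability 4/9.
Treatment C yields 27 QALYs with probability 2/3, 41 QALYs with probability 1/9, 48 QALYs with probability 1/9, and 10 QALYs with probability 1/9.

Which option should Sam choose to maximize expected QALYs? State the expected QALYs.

Treatment B (52 QALYs)

Treatment A = 7/25 × 58 + 2/25 × 103 + 8/25 × 7 + 1/5 × 73 + 3/25 × 47 = 16.24 + 8.24 + 2.24 + 14.6 + 5.64 = 46.96
Treatment B = 1/3 × 79 + 1/9 × 48 + 1/9 × 71 + 4/9 × 28 = 26.3333 + 5.3333 + 7.8889 + 12.4444 = 52
Treatment C = 2/3 × 27 + 1/9 × 41 + 1/9 × 48 + 1/9 × 10 = 18 + 4.5556 + 5.3333 + 1.1111 = 29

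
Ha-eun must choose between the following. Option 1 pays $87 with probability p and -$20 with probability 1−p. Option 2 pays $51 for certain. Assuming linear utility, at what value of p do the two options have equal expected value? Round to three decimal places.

p = 0.664

p·87 + (1−p)·(-20) = 51
107p − 20 = 51
p = (51 + 20) / 107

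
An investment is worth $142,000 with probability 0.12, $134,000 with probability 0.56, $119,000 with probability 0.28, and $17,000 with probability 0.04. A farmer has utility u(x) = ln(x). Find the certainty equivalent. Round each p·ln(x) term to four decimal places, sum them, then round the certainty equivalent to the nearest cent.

E[u] = 0.12·ln(142000) + 0.56·ln(134000) + 0.28·ln(119000) + 0.04·ln(17000) = 1.4236 + 6.6111 + 3.2723 + 0.3896 = 11.6966
CE = e^11.6966 ≈ 120162.47

$120,162.47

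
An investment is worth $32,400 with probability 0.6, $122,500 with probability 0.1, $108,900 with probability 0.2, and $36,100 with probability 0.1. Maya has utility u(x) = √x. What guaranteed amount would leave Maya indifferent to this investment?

$51,984

E[u] = 0.6·√32400 + 0.1·√122500 + 0.2·√108900 + 0.1·√36100 = 0.6·180 + 0.1·350 + 0.2·330 + 0.1·190 = 228
CE = (228)² = 51984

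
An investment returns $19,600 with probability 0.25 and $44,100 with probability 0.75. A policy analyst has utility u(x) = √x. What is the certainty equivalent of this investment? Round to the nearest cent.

$37,056.25

E[u] = 0.25·√19600 + 0.75·√44100 = 0.25·140 + 0.75·210 = 192.5
CE = (192.5)² = 37056.25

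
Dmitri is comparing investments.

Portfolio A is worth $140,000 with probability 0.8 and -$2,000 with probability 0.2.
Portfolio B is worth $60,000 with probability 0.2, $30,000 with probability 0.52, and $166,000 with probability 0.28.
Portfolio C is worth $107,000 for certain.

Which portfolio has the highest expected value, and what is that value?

Portfolio A = 0.8 × 140000 + 0.2 × (-2000) = 112000 − 400 = 111600
Portfolio B = 0.2 × 60000 + 0.52 × 30000 + 0.28 × 166000 = 12000 + 15600 + 46480 = 74080
Portfolio C: 107000 (certain)

Portfolio A ($111,600)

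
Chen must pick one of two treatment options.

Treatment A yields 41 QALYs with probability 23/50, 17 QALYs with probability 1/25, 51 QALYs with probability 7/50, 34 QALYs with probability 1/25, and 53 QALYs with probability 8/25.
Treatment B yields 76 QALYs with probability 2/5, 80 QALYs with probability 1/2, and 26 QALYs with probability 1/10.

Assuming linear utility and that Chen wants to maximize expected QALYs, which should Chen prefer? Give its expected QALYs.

Treatment A = 23/50 × 41 + 1/25 × 17 + 7/50 × 51 + 1/25 × 34 + 8/25 × 53 = 18.86 + 0.68 + 7.14 + 1.36 + 16.96 = 45
Treatment B = 2/5 × 76 + 1/2 × 80 + 1/10 × 26 = 30.4 + 40 + 2.6 = 73

Treatment B (73 QALYs)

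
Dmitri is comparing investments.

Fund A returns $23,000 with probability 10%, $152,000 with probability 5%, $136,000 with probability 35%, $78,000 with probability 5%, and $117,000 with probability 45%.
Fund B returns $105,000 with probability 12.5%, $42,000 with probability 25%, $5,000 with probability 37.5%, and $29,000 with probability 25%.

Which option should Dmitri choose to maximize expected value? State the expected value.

Fund A = 0.1 × 23000 + 0.05 × 152000 + 0.35 × 136000 + 0.05 × 78000 + 0.45 × 117000 = 2300 + 7600 + 47600 + 3900 + 52650 = 114050
Fund B = 0.125 × 105000 + 0.25 × 42000 + 0.375 × 5000 + 0.25 × 29000 = 13125 + 10500 + 1875 + 7250 = 32750

Fund A ($114,050)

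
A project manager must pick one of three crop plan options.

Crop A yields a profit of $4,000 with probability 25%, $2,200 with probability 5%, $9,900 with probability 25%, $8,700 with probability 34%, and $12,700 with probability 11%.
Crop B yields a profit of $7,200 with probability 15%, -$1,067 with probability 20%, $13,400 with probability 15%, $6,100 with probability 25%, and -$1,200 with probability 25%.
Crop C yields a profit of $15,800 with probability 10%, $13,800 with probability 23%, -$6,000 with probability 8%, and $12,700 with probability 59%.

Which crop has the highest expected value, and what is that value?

Crop C ($11,767)

Crop A = 0.25 × 4000 + 0.05 × 2200 + 0.25 × 9900 + 0.34 × 8700 + 0.11 × 12700 = 1000 + 110 + 2475 + 2958 + 1397 = 7940
Crop B = 0.15 × 7200 + 0.2 × (-1067) + 0.15 × 13400 + 0.25 × 6100 + 0.25 × (-1200) = 1080 − 213.4 + 2010 + 1525 − 300 = 4101.6
Crop C = 0.1 × 15800 + 0.23 × 13800 + 0.08 × (-6000) + 0.59 × 12700 = 1580 + 3174 − 480 + 7493 = 11767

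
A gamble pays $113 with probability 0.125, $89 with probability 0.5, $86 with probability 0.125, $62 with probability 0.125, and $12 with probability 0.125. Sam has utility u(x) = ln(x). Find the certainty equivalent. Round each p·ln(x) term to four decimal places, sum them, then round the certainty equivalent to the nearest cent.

E[u] = 0.125·ln(113) + 0.5·ln(89) + 0.125·ln(86) + 0.125·ln(62) + 0.125·ln(12) = 0.5909 + 2.2443 + 0.5568 + 0.5159 + 0.3106 = 4.2185
CE = e^4.2185 ≈ 67.93

$67.93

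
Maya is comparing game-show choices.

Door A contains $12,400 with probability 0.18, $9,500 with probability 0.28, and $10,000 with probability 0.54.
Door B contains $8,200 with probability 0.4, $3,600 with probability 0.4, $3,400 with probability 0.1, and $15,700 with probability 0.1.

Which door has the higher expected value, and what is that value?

Door A ($10,292)

Door A = 0.18 × 12400 + 0.28 × 9500 + 0.54 × 10000 = 2232 + 2660 + 5400 = 10292
Door B = 0.4 × 8200 + 0.4 × 3600 + 0.1 × 3400 + 0.1 × 15700 = 3280 + 1440 + 340 + 1570 = 6630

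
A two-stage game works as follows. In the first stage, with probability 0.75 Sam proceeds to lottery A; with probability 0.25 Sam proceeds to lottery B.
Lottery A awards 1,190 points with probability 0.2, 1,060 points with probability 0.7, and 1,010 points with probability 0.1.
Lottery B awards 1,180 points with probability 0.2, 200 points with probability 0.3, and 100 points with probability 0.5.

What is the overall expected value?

EV(A) = 0.2 × 1190 + 0.7 × 1060 + 0.1 × 1010 = 238 + 742 + 101 = 1081
EV(B) = 0.2 × 1180 + 0.3 × 200 + 0.5 × 100 = 236 + 60 + 50 = 346
Overall = 0.75 × 1081 + 0.25 × 346 = 810.75 + 86.5 = 897.25

897.25 points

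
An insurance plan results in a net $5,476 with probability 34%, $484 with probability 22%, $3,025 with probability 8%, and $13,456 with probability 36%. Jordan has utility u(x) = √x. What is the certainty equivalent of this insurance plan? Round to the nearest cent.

$5,800.35

E[u] = 0.34·√5476 + 0.22·√484 + 0.08·√3025 + 0.36·√13456 = 0.34·74 + 0.22·22 + 0.08·55 + 0.36·116 = 76.16
CE = (76.16)² = 5800.3456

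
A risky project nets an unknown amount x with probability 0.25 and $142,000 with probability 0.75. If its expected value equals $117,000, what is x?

x = $42,000

0.25·x + 0.75·142000 = 117000
0.25·x = 117000 − 106500 = 10500
x = 10500 / 0.25 = 42000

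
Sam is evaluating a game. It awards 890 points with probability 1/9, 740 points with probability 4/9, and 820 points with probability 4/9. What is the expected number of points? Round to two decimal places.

792.22 points

EV = 1/9 × 890 + 4/9 × 740 + 4/9 × 820 = 98.8889 + 328.8889 + 364.4444 = 792.2222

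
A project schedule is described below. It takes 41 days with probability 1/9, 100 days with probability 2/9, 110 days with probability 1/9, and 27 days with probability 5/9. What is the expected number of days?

54 days

EV = 1/9 × 41 + 2/9 × 100 + 1/9 × 110 + 5/9 × 27 = 4.5556 + 22.2222 + 12.2222 + 15 = 54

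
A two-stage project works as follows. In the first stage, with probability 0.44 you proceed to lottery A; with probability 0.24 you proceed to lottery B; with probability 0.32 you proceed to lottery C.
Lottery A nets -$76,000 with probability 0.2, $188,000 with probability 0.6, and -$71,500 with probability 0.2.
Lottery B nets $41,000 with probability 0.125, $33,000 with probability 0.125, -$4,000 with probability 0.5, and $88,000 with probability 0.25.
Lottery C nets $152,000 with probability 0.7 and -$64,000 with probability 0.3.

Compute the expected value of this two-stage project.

$71,576

EV(A) = 0.2 × (-76000) + 0.6 × 188000 + 0.2 × (-71500) = -15200 + 112800 − 14300 = 83300
EV(B) = 0.125 × 41000 + 0.125 × 33000 + 0.5 × (-4000) + 0.25 × 88000 = 5125 + 4125 − 2000 + 22000 = 29250
EV(C) = 0.7 × 152000 + 0.3 × (-64000) = 106400 − 19200 = 87200
Overall = 0.44 × 83300 + 0.24 × 29250 + 0.32 × 87200 = 36652 + 7020 + 27904 = 71576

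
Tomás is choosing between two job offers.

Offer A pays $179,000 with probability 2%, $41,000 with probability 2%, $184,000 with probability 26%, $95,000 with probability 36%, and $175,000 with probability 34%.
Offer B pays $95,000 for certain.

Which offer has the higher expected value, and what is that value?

Offer A = 0.02 × 179000 + 0.02 × 41000 + 0.26 × 184000 + 0.36 × 95000 + 0.34 × 175000 = 3580 + 820 + 47840 + 34200 + 59500 = 145940
Offer B: 95000 (certain)

Offer A ($145,940)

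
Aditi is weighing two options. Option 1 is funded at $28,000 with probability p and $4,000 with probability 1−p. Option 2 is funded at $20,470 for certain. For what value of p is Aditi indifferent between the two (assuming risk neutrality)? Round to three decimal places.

p = 0.686

p·28000 + (1−p)·4000 = 20470
24000p + 4000 = 20470
p = (20470 − 4000) / 24000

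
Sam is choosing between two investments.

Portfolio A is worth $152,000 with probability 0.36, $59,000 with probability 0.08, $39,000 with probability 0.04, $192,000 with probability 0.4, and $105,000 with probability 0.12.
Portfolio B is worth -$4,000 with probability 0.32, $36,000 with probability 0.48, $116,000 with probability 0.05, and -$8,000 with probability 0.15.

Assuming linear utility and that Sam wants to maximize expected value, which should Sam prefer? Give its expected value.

Portfolio A = 0.36 × 152000 + 0.08 × 59000 + 0.04 × 39000 + 0.4 × 192000 + 0.12 × 105000 = 54720 + 4720 + 1560 + 76800 + 12600 = 150400
Portfolio B = 0.32 × (-4000) + 0.48 × 36000 + 0.05 × 116000 + 0.15 × (-8000) = -1280 + 17280 + 5800 − 1200 = 20600

Portfolio A ($150,400)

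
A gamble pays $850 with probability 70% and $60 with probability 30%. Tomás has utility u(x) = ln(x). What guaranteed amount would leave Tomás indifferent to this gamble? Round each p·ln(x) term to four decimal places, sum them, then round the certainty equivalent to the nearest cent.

E[u] = 0.7·ln(850) + 0.3·ln(60) = 4.7217 + 1.2283 = 5.9500
CE = e^5.9500 ≈ 383.75

$383.75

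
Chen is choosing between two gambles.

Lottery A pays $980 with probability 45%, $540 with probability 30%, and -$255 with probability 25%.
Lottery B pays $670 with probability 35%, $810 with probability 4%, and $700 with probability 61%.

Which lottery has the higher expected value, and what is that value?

Lottery B ($693.90)

Lottery A = 0.45 × 980 + 0.3 × 540 + 0.25 × (-255) = 441 + 162 − 63.75 = 539.25
Lottery B = 0.35 × 670 + 0.04 × 810 + 0.61 × 700 = 234.5 + 32.4 + 427 = 693.9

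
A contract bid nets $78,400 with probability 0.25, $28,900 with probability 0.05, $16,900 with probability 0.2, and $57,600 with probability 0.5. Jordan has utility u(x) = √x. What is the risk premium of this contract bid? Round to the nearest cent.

E[u] = 0.25·√78400 + 0.05·√28900 + 0.2·√16900 + 0.5·√57600 = 0.25·280 + 0.05·170 + 0.2·130 + 0.5·240 = 224.5
CE = (224.5)² = 50400.25
Risk premium = EV − CE = 53225 − 50400.25 = 2824.75

$2,824.75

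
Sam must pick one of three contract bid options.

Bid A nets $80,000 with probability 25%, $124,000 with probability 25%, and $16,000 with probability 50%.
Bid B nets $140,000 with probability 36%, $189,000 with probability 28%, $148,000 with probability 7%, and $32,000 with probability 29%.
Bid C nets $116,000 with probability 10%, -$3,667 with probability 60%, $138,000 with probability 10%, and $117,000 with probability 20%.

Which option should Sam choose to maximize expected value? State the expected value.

Bid A = 0.25 × 80000 + 0.25 × 124000 + 0.5 × 16000 = 20000 + 31000 + 8000 = 59000
Bid B = 0.36 × 140000 + 0.28 × 189000 + 0.07 × 148000 + 0.29 × 32000 = 50400 + 52920 + 10360 + 9280 = 122960
Bid C = 0.1 × 116000 + 0.6 × (-3667) + 0.1 × 138000 + 0.2 × 117000 = 11600 − 2200.2 + 13800 + 23400 = 46599.8

Bid B ($122,960)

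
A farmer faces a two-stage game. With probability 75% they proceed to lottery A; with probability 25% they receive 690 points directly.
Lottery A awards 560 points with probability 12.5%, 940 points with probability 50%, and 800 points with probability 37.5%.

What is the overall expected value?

802.5 points

EV(A) = 0.125 × 560 + 0.5 × 940 + 0.375 × 800 = 70 + 470 + 300 = 840
Branch B: 690 (certain)
Overall = 0.75 × 840 + 0.25 × 690 = 630 + 172.5 = 802.5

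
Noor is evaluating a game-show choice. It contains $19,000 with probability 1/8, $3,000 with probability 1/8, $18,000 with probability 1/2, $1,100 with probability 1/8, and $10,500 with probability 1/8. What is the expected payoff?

EV = 1/8 × 19000 + 1/8 × 3000 + 1/2 × 18000 + 1/8 × 1100 + 1/8 × 10500 = 2375 + 375 + 9000 + 137.5 + 1312.5 = 13200

$13,200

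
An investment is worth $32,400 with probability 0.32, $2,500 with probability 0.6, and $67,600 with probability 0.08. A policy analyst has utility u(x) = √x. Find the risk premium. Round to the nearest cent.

$5,525.44

E[u] = 0.32·√32400 + 0.6·√2500 + 0.08·√67600 = 0.32·180 + 0.6·50 + 0.08·260 = 108.4
CE = (108.4)² = 11750.56
Risk premium = EV − CE = 17276 − 11750.56 = 5525.44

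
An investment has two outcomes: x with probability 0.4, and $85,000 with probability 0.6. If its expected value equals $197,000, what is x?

0.4·x + 0.6·85000 = 197000
0.4·x = 197000 − 51000 = 146000
x = 146000 / 0.4 = 365000

x = $365,000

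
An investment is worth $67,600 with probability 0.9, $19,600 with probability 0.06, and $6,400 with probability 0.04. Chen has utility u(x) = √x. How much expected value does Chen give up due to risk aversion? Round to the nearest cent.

$1,952.64

E[u] = 0.9·√67600 + 0.06·√19600 + 0.04·√6400 = 0.9·260 + 0.06·140 + 0.04·80 = 245.6
CE = (245.6)² = 60319.36
Risk premium = EV − CE = 62272 − 60319.36 = 1952.64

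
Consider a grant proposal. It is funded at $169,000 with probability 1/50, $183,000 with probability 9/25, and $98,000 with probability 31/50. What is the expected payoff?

EV = 1/50 × 169000 + 9/25 × 183000 + 31/50 × 98000 = 3380 + 65880 + 60760 = 130020

$130,020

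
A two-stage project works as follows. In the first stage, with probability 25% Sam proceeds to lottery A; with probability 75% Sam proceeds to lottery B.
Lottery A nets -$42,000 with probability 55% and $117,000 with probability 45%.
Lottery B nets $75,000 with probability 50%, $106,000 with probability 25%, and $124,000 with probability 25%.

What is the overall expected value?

$78,637.50

EV(A) = 0.55 × (-42000) + 0.45 × 117000 = -23100 + 52650 = 29550
EV(B) = 0.5 × 75000 + 0.25 × 106000 + 0.25 × 124000 = 37500 + 26500 + 31000 = 95000
Overall = 0.25 × 29550 + 0.75 × 95000 = 7387.5 + 71250 = 78637.5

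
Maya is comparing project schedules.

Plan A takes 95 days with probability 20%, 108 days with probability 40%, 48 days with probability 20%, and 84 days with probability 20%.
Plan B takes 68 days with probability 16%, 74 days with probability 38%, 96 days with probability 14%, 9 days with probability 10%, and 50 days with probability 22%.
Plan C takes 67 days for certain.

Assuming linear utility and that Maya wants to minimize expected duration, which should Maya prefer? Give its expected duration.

Plan B (64.34 days)

Plan A = 0.2 × 95 + 0.4 × 108 + 0.2 × 48 + 0.2 × 84 = 19 + 43.2 + 9.6 + 16.8 = 88.6
Plan B = 0.16 × 68 + 0.38 × 74 + 0.14 × 96 + 0.1 × 9 + 0.22 × 50 = 10.88 + 28.12 + 13.44 + 0.9 + 11 = 64.34
Plan C: 67 (certain)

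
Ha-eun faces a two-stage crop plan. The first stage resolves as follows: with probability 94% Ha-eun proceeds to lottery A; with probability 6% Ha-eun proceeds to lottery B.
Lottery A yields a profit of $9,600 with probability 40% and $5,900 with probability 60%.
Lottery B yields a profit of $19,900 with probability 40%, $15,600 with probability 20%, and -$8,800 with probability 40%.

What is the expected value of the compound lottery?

$7,390.80

EV(A) = 0.4 × 9600 + 0.6 × 5900 = 3840 + 3540 = 7380
EV(B) = 0.4 × 19900 + 0.2 × 15600 + 0.4 × (-8800) = 7960 + 3120 − 3520 = 7560
Overall = 0.94 × 7380 + 0.06 × 7560 = 6937.2 + 453.6 = 7390.8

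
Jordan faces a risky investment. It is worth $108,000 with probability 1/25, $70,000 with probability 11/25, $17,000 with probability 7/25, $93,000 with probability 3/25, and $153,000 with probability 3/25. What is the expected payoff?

$69,400

EV = 1/25 × 108000 + 11/25 × 70000 + 7/25 × 17000 + 3/25 × 93000 + 3/25 × 153000 = 4320 + 30800 + 4760 + 11160 + 18360 = 69400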